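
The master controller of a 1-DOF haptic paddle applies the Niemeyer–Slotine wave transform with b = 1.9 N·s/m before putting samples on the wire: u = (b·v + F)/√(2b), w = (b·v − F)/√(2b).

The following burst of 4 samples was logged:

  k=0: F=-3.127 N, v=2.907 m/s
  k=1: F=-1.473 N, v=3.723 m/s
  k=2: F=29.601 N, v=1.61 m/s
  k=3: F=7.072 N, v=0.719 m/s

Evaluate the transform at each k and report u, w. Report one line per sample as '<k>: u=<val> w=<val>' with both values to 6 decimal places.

k=0: b·v=1.9×2.907=5.523300; √(2b)=1.949359; u=(5.523300+(-3.127))/1.949359=1.229276, w=(5.523300−(-3.127))/1.949359=4.437510
k=1: b·v=1.9×3.723=7.073700; √(2b)=1.949359; u=(7.073700+(-1.473))/1.949359=2.873098, w=(7.073700−(-1.473))/1.949359=4.384365
k=2: b·v=1.9×1.61=3.059000; √(2b)=1.949359; u=(3.059000+29.601)/1.949359=16.754226, w=(3.059000−29.601)/1.949359=-13.615759
k=3: b·v=1.9×0.719=1.366100; √(2b)=1.949359; u=(1.366100+7.072)/1.949359=4.328654, w=(1.366100−7.072)/1.949359=-2.927065

0: u=1.229276 w=4.437510
1: u=2.873098 w=4.384365
2: u=16.754226 w=-13.615759
3: u=4.328654 w=-2.927065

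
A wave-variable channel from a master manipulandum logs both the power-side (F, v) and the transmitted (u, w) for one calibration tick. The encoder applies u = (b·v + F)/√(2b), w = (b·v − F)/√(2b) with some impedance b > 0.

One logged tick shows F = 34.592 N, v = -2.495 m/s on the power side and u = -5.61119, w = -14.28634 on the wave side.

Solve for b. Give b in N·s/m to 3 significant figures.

b = 31.8 N·s/m

u + w = -19.8975;  u + w = √(2b)·v, so √(2b) = -19.8975/(-2.495) = 7.9750.
b = (√(2b))²/2 = 63.6000/2 = 31.8000.
(Check via u − w = 2F/√(2b): u − w = 8.6751, 2F/√(2b) = 8.6752.)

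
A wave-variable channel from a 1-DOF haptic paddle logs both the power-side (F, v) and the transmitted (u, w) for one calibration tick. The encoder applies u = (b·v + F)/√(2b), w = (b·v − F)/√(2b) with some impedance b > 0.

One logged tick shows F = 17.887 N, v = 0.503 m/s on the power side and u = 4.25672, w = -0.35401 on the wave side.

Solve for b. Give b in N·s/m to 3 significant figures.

u + w = 3.9027;  u + w = √(2b)·v, so √(2b) = 3.9027/0.503 = 7.7589.
b = (√(2b))²/2 = 60.2000/2 = 30.1000.
(Check via u − w = 2F/√(2b): u − w = 4.6107, 2F/√(2b) = 4.6107.)

b = 30.1 N·s/m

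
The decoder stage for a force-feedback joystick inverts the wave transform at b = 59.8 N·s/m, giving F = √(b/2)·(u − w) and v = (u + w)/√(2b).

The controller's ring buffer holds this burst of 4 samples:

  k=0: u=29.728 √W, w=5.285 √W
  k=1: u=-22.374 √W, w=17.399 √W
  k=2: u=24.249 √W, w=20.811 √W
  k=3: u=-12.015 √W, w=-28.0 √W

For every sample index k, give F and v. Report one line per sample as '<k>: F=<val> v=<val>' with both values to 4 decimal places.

0: F=133.6565 v=3.2016
1: F=-217.4823 v=-0.4549
2: F=18.7993 v=4.1203
3: F=87.4074 v=-3.6590

k=0: u−w=24.4430, u+w=35.0130; √(b/2)=5.4681, √(2b)=10.9362; F=5.4681×24.443=133.6565, v=35.0130/10.9362=3.2016
k=1: u−w=-39.7730, u+w=-4.9750; √(b/2)=5.4681, √(2b)=10.9362; F=5.4681×(-39.773)=-217.4823, v=-4.9750/10.9362=-0.4549
k=2: u−w=3.4380, u+w=45.0600; √(b/2)=5.4681, √(2b)=10.9362; F=5.4681×3.438=18.7993, v=45.0600/10.9362=4.1203
k=3: u−w=15.9850, u+w=-40.0150; √(b/2)=5.4681, √(2b)=10.9362; F=5.4681×15.985=87.4074, v=-40.0150/10.9362=-3.6590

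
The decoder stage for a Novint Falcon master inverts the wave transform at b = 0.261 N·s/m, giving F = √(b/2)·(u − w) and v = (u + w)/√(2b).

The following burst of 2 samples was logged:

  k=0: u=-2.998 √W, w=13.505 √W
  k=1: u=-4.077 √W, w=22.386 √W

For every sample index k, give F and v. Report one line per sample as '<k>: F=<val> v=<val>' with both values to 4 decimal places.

k=0: u−w=-16.5030, u+w=10.5070; √(b/2)=0.3612, √(2b)=0.7225; F=0.3612×(-16.503)=-5.9617, v=10.5070/0.7225=14.5426
k=1: u−w=-26.4630, u+w=18.3090; √(b/2)=0.3612, √(2b)=0.7225; F=0.3612×(-26.463)=-9.5597, v=18.3090/0.7225=25.3413

0: F=-5.9617 v=14.5426
1: F=-9.5597 v=25.3413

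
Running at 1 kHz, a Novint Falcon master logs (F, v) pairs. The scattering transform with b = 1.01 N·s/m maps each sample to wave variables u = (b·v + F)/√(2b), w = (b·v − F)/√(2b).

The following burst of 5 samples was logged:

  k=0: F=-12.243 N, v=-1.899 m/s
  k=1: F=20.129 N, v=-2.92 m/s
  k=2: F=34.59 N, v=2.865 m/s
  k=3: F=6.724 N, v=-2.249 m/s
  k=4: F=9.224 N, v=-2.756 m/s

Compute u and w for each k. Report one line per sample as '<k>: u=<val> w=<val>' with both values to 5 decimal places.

0: u=-9.96364 w=7.26465
1: u=12.08767 w=-16.23776
2: u=26.37340 w=-22.30147
3: u=3.13278 w=-6.32920
4: u=4.53148 w=-8.44849

k=0: b·v=1.01×(-1.899)=-1.91799; √(2b)=1.42127; u=(-1.91799+(-12.243))/1.42127=-9.96364, w=(-1.91799−(-12.243))/1.42127=7.26465
k=1: b·v=1.01×(-2.92)=-2.94920; √(2b)=1.42127; u=(-2.94920+20.129)/1.42127=12.08767, w=(-2.94920−20.129)/1.42127=-16.23776
k=2: b·v=1.01×2.865=2.89365; √(2b)=1.42127; u=(2.89365+34.59)/1.42127=26.37340, w=(2.89365−34.59)/1.42127=-22.30147
k=3: b·v=1.01×(-2.249)=-2.27149; √(2b)=1.42127; u=(-2.27149+6.724)/1.42127=3.13278, w=(-2.27149−6.724)/1.42127=-6.32920
k=4: b·v=1.01×(-2.756)=-2.78356; √(2b)=1.42127; u=(-2.78356+9.224)/1.42127=4.53148, w=(-2.78356−9.224)/1.42127=-8.44849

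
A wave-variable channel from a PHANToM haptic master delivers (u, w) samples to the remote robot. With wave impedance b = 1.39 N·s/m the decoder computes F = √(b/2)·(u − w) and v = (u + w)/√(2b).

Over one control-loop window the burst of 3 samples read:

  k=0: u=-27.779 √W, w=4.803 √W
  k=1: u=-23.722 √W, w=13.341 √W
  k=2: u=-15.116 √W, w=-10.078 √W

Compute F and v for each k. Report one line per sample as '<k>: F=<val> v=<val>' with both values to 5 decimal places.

0: F=-27.16253 v=-13.78009
1: F=-30.89819 v=-6.22611
2: F=-4.20001 v=-15.11036

k=0: u−w=-32.58200, u+w=-22.97600; √(b/2)=0.83367, √(2b)=1.66733; F=0.83367×(-32.582)=-27.16253, v=-22.97600/1.66733=-13.78009
k=1: u−w=-37.06300, u+w=-10.38100; √(b/2)=0.83367, √(2b)=1.66733; F=0.83367×(-37.063)=-30.89819, v=-10.38100/1.66733=-6.22611
k=2: u−w=-5.03800, u+w=-25.19400; √(b/2)=0.83367, √(2b)=1.66733; F=0.83367×(-5.038)=-4.20001, v=-25.19400/1.66733=-15.11036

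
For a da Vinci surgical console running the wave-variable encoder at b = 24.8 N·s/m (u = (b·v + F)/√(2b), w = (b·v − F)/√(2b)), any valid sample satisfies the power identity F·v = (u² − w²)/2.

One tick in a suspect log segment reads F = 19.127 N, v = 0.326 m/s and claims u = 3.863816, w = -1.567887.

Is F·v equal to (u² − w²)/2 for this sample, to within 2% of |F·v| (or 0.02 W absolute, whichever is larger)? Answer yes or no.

yes

F·v = 19.127×0.326 = 6.235402 W.
(u² − w²)/2 = (14.929074 − 2.458270)/2 = 6.235402 W.
|Δ| = 0.000000;  2% of max(1, |F·v|) = 0.124708.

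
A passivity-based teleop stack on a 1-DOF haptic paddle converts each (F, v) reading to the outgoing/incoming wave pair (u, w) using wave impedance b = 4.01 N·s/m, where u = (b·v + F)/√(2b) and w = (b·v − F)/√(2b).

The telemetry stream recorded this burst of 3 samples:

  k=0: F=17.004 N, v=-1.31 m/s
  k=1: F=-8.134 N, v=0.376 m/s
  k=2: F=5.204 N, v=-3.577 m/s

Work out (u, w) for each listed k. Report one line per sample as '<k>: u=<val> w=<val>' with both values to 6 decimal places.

0: u=4.149387 w=-7.859255
1: u=-2.339807 w=3.404624
2: u=-3.227365 w=-6.902558

k=0: b·v=4.01×(-1.31)=-5.253100; √(2b)=2.831960; u=(-5.253100+17.004)/2.831960=4.149387, w=(-5.253100−17.004)/2.831960=-7.859255
k=1: b·v=4.01×0.376=1.507760; √(2b)=2.831960; u=(1.507760+(-8.134))/2.831960=-2.339807, w=(1.507760−(-8.134))/2.831960=3.404624
k=2: b·v=4.01×(-3.577)=-14.343770; √(2b)=2.831960; u=(-14.343770+5.204)/2.831960=-3.227365, w=(-14.343770−5.204)/2.831960=-6.902558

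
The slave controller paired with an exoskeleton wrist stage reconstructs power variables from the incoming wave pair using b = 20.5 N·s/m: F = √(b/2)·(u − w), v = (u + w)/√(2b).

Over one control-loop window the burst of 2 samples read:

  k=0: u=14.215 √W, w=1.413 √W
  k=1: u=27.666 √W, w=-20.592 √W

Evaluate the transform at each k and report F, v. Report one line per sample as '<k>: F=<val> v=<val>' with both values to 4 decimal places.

k=0: u−w=12.8020, u+w=15.6280; √(b/2)=3.2016, √(2b)=6.4031; F=3.2016×12.802=40.9864, v=15.6280/6.4031=2.4407
k=1: u−w=48.2580, u+w=7.0740; √(b/2)=3.2016, √(2b)=6.4031; F=3.2016×48.258=154.5010, v=7.0740/6.4031=1.1048

0: F=40.9864 v=2.4407
1: F=154.5010 v=1.1048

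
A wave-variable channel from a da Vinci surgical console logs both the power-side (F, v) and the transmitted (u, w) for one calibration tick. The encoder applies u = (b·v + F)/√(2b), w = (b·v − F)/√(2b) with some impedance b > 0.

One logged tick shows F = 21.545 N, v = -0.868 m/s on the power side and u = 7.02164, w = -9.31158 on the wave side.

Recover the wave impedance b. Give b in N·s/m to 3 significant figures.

u + w = -2.28994;  u + w = √(2b)·v, so √(2b) = -2.28994/(-0.868) = 2.63818.
b = (√(2b))²/2 = 6.95999/2 = 3.48000.
(Check via u − w = 2F/√(2b): u − w = 16.33322, 2F/√(2b) = 16.33323.)

b = 3.48 N·s/m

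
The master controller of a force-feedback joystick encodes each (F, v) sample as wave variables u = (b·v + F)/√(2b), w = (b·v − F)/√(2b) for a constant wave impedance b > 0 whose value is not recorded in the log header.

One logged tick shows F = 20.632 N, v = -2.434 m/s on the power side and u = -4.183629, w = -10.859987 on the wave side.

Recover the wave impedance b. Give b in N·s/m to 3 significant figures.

b = 19.1 N·s/m

u + w = -15.043616;  u + w = √(2b)·v, so √(2b) = -15.043616/(-2.434) = 6.180615.
b = (√(2b))²/2 = 38.199997/2 = 19.099999.
(Check via u − w = 2F/√(2b): u − w = 6.676358, 2F/√(2b) = 6.676359.)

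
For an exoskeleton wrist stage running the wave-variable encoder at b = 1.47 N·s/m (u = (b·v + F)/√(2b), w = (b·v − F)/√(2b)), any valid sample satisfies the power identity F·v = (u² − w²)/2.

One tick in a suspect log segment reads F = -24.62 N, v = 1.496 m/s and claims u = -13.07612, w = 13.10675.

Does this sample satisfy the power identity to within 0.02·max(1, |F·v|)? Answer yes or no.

no

F·v = (-24.62)×1.496 = -36.83152 W.
(u² − w²)/2 = (170.98491 − 171.78690)/2 = -0.40099 W.
|Δ| = 36.43053;  2% of max(1, |F·v|) = 0.73663.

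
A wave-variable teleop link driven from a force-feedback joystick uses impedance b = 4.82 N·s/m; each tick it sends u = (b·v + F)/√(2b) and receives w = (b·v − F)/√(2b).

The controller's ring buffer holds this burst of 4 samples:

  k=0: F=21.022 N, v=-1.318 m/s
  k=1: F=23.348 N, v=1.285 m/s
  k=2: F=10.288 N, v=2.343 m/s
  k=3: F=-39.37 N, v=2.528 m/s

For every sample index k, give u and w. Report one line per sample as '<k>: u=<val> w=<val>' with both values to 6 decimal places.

k=0: b·v=4.82×(-1.318)=-6.352760; √(2b)=3.104835; u=(-6.352760+21.022)/3.104835=4.724644, w=(-6.352760−21.022)/3.104835=-8.816817
k=1: b·v=4.82×1.285=6.193700; √(2b)=3.104835; u=(6.193700+23.348)/3.104835=9.514741, w=(6.193700−23.348)/3.104835=-5.525028
k=2: b·v=4.82×2.343=11.293260; √(2b)=3.104835; u=(11.293260+10.288)/3.104835=6.950856, w=(11.293260−10.288)/3.104835=0.323772
k=3: b·v=4.82×2.528=12.184960; √(2b)=3.104835; u=(12.184960+(-39.37))/3.104835=-8.755712, w=(12.184960−(-39.37))/3.104835=16.604735

0: u=4.724644 w=-8.816817
1: u=9.514741 w=-5.525028
2: u=6.950856 w=0.323772
3: u=-8.755712 w=16.604735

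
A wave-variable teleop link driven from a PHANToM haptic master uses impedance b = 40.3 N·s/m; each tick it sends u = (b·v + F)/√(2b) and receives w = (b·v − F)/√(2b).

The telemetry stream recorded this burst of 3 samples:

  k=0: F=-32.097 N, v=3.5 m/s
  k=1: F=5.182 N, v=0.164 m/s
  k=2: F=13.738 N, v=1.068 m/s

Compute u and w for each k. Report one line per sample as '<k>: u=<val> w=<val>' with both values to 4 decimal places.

0: u=12.1359 w=19.2862
1: u=1.3134 w=0.1590
2: u=6.3243 w=3.2639

k=0: b·v=40.3×3.5=141.0500; √(2b)=8.9778; u=(141.0500+(-32.097))/8.9778=12.1359, w=(141.0500−(-32.097))/8.9778=19.2862
k=1: b·v=40.3×0.164=6.6092; √(2b)=8.9778; u=(6.6092+5.182)/8.9778=1.3134, w=(6.6092−5.182)/8.9778=0.1590
k=2: b·v=40.3×1.068=43.0404; √(2b)=8.9778; u=(43.0404+13.738)/8.9778=6.3243, w=(43.0404−13.738)/8.9778=3.2639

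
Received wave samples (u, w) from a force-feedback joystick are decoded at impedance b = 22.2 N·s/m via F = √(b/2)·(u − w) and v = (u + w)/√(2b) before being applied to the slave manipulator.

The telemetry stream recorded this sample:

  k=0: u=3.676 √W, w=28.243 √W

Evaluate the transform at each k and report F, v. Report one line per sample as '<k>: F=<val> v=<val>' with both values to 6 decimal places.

k=0: u−w=-24.567000, u+w=31.919000; √(b/2)=3.331666, √(2b)=6.663332; F=3.331666×(-24.567)=-81.849045, v=31.919000/6.663332=4.790246

0: F=-81.849045 v=4.790246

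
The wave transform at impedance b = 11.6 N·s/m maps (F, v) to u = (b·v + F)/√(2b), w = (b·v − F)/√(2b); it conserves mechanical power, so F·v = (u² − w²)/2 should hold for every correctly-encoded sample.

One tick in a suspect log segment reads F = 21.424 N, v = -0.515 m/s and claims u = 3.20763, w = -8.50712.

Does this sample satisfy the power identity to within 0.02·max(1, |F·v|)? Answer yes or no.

no

F·v = 21.424×(-0.515) = -11.03336 W.
(u² − w²)/2 = (10.28889 − 72.37109)/2 = -31.04110 W.
|Δ| = 20.00774;  2% of max(1, |F·v|) = 0.22067.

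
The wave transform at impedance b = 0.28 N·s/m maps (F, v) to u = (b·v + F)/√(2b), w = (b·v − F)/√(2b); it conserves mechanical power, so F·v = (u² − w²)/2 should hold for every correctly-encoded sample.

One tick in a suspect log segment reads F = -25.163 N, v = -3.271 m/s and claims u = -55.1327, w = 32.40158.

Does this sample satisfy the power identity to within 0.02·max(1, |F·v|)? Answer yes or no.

F·v = (-25.163)×(-3.271) = 82.3082 W.
(u² − w²)/2 = (3039.6146 − 1049.8624)/2 = 994.8761 W.
|Δ| = 912.5679;  2% of max(1, |F·v|) = 1.6462.

no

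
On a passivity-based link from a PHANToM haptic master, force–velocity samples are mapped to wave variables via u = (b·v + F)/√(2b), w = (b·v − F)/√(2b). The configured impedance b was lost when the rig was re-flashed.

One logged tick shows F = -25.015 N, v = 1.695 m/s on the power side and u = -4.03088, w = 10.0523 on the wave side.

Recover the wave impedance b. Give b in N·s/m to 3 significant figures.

u + w = 6.02142;  u + w = √(2b)·v, so √(2b) = 6.02142/1.695 = 3.55246.
b = (√(2b))²/2 = 12.61997/2 = 6.30999.
(Check via u − w = 2F/√(2b): u − w = -14.08318, 2F/√(2b) = -14.08320.)

b = 6.31 N·s/m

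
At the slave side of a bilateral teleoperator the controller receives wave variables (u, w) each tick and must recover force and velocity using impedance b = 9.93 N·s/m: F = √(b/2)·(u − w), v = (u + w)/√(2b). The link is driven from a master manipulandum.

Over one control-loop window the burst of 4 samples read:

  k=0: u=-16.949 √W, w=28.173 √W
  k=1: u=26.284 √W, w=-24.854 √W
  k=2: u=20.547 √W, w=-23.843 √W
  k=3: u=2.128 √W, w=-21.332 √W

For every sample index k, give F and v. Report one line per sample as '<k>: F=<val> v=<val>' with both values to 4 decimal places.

k=0: u−w=-45.1220, u+w=11.2240; √(b/2)=2.2282, √(2b)=4.4565; F=2.2282×(-45.122)=-100.5421, v=11.2240/4.4565=2.5186
k=1: u−w=51.1380, u+w=1.4300; √(b/2)=2.2282, √(2b)=4.4565; F=2.2282×51.138=113.9471, v=1.4300/4.4565=0.3209
k=2: u−w=44.3900, u+w=-3.2960; √(b/2)=2.2282, √(2b)=4.4565; F=2.2282×44.39=98.9110, v=-3.2960/4.4565=-0.7396
k=3: u−w=23.4600, u+w=-19.2040; √(b/2)=2.2282, √(2b)=4.4565; F=2.2282×23.46=52.2742, v=-19.2040/4.4565=-4.3093

0: F=-100.5421 v=2.5186
1: F=113.9471 v=0.3209
2: F=98.9110 v=-0.7396
3: F=52.2742 v=-4.3093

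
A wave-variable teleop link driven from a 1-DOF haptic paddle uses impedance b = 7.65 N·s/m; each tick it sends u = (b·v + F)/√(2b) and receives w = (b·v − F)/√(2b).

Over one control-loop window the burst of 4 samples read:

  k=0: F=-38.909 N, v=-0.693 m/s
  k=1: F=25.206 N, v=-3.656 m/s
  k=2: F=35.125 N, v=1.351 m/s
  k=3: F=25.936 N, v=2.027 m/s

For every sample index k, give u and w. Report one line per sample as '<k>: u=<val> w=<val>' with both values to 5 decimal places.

k=0: b·v=7.65×(-0.693)=-5.30145; √(2b)=3.91152; u=(-5.30145+(-38.909))/3.91152=-11.30262, w=(-5.30145−(-38.909))/3.91152=8.59194
k=1: b·v=7.65×(-3.656)=-27.96840; √(2b)=3.91152; u=(-27.96840+25.206)/3.91152=-0.70622, w=(-27.96840−25.206)/3.91152=-13.59430
k=2: b·v=7.65×1.351=10.33515; √(2b)=3.91152; u=(10.33515+35.125)/3.91152=11.62211, w=(10.33515−35.125)/3.91152=-6.33765
k=3: b·v=7.65×2.027=15.50655; √(2b)=3.91152; u=(15.50655+25.936)/3.91152=10.59499, w=(15.50655−25.936)/3.91152=-2.66634

0: u=-11.30262 w=8.59194
1: u=-0.70622 w=-13.59430
2: u=11.62211 w=-6.33765
3: u=10.59499 w=-2.66634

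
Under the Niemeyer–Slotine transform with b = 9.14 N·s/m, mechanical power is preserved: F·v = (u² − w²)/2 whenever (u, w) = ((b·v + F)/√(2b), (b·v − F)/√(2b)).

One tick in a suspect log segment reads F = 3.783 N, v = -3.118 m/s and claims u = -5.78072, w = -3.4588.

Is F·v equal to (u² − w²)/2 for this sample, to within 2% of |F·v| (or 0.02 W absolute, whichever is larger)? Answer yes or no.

no

F·v = 3.783×(-3.118) = -11.7954 W.
(u² − w²)/2 = (33.4167 − 11.9633)/2 = 10.7267 W.
|Δ| = 22.5221;  2% of max(1, |F·v|) = 0.2359.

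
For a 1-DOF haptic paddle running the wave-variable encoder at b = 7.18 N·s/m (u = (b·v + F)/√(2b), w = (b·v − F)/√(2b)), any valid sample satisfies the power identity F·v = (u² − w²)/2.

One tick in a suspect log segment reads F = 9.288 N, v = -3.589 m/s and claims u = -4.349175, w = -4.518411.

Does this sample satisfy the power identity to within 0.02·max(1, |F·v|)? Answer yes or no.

F·v = 9.288×(-3.589) = -33.334632 W.
(u² − w²)/2 = (18.915323 − 20.416038)/2 = -0.750357 W.
|Δ| = 32.584275;  2% of max(1, |F·v|) = 0.666693.

no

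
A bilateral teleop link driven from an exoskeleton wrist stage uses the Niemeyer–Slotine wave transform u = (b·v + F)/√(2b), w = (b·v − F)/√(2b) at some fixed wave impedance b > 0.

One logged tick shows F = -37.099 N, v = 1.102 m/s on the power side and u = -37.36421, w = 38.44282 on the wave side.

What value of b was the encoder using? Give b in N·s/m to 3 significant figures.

b = 0.479 N·s/m

u + w = 1.07861;  u + w = √(2b)·v, so √(2b) = 1.07861/1.102 = 0.97877.
b = (√(2b))²/2 = 0.95800/2 = 0.47900.
(Check via u − w = 2F/√(2b): u − w = -75.80703, 2F/√(2b) = -75.80701.)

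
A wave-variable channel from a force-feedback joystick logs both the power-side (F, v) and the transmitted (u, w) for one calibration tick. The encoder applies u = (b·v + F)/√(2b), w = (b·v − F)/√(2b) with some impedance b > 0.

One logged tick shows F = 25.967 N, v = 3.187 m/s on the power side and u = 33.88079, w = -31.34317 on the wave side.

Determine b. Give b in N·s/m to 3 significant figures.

u + w = 2.53762;  u + w = √(2b)·v, so √(2b) = 2.53762/3.187 = 0.79624.
b = (√(2b))²/2 = 0.63400/2 = 0.31700.
(Check via u − w = 2F/√(2b): u − w = 65.22396, 2F/√(2b) = 65.22397.)

b = 0.317 N·s/m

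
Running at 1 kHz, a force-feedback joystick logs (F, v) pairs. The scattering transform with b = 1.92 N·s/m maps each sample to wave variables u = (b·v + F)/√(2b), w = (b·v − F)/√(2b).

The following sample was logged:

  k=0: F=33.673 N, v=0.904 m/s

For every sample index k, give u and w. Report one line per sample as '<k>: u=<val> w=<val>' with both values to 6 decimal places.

k=0: b·v=1.92×0.904=1.735680; √(2b)=1.959592; u=(1.735680+33.673)/1.959592=18.069416, w=(1.735680−33.673)/1.959592=-16.297945

0: u=18.069416 w=-16.297945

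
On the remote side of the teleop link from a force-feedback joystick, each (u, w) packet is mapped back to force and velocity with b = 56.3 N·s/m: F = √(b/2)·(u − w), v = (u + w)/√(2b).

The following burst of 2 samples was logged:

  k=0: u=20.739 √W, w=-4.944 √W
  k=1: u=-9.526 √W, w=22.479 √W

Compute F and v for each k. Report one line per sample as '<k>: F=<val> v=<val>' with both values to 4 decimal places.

k=0: u−w=25.6830, u+w=15.7950; √(b/2)=5.3057, √(2b)=10.6113; F=5.3057×25.683=136.2652, v=15.7950/10.6113=1.4885
k=1: u−w=-32.0050, u+w=12.9530; √(b/2)=5.3057, √(2b)=10.6113; F=5.3057×(-32.005)=-169.8076, v=12.9530/10.6113=1.2207

0: F=136.2652 v=1.4885
1: F=-169.8076 v=1.2207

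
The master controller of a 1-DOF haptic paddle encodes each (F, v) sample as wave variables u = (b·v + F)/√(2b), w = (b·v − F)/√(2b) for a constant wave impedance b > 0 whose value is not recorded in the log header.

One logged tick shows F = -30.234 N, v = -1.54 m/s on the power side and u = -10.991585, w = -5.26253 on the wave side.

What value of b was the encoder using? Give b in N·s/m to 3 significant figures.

b = 55.7 N·s/m

u + w = -16.254115;  u + w = √(2b)·v, so √(2b) = -16.254115/(-1.54) = 10.554620.
b = (√(2b))²/2 = 111.400006/2 = 55.700003.
(Check via u − w = 2F/√(2b): u − w = -5.729055, 2F/√(2b) = -5.729055.)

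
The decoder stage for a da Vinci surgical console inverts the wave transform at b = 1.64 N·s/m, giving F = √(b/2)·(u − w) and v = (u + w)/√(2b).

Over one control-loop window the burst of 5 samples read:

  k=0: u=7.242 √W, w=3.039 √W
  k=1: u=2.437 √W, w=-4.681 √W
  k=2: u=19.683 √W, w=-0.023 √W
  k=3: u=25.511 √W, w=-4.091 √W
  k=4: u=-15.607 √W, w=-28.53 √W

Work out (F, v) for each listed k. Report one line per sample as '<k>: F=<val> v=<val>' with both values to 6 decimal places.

0: F=3.805978 v=5.676733
1: F=6.445623 v=-1.239042
2: F=17.844542 v=10.855419
3: F=26.805751 v=11.827216
4: F=11.702274 v=-24.370581

k=0: u−w=4.203000, u+w=10.281000; √(b/2)=0.905539, √(2b)=1.811077; F=0.905539×4.203=3.805978, v=10.281000/1.811077=5.676733
k=1: u−w=7.118000, u+w=-2.244000; √(b/2)=0.905539, √(2b)=1.811077; F=0.905539×7.118=6.445623, v=-2.244000/1.811077=-1.239042
k=2: u−w=19.706000, u+w=19.660000; √(b/2)=0.905539, √(2b)=1.811077; F=0.905539×19.706=17.844542, v=19.660000/1.811077=10.855419
k=3: u−w=29.602000, u+w=21.420000; √(b/2)=0.905539, √(2b)=1.811077; F=0.905539×29.602=26.805751, v=21.420000/1.811077=11.827216
k=4: u−w=12.923000, u+w=-44.137000; √(b/2)=0.905539, √(2b)=1.811077; F=0.905539×12.923=11.702274, v=-44.137000/1.811077=-24.370581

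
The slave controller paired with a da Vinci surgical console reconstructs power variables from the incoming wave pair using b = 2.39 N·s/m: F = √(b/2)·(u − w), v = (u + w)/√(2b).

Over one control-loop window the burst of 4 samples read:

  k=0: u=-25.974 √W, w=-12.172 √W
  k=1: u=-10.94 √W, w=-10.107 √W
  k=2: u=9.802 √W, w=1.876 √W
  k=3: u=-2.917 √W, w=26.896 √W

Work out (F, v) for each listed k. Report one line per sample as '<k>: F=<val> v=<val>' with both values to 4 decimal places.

0: F=-15.0878 v=-17.4476
1: F=-0.9106 v=-9.6267
2: F=8.6644 v=5.3414
3: F=-32.5904 v=10.9677

k=0: u−w=-13.8020, u+w=-38.1460; √(b/2)=1.0932, √(2b)=2.1863; F=1.0932×(-13.802)=-15.0878, v=-38.1460/2.1863=-17.4476
k=1: u−w=-0.8330, u+w=-21.0470; √(b/2)=1.0932, √(2b)=2.1863; F=1.0932×(-0.833)=-0.9106, v=-21.0470/2.1863=-9.6267
k=2: u−w=7.9260, u+w=11.6780; √(b/2)=1.0932, √(2b)=2.1863; F=1.0932×7.926=8.6644, v=11.6780/2.1863=5.3414
k=3: u−w=-29.8130, u+w=23.9790; √(b/2)=1.0932, √(2b)=2.1863; F=1.0932×(-29.813)=-32.5904, v=23.9790/2.1863=10.9677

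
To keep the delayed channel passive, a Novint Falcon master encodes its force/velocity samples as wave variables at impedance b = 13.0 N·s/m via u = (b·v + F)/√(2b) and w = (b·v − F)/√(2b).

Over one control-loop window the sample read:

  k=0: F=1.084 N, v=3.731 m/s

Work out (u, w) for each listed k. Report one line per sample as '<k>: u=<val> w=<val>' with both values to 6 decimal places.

k=0: b·v=13.0×3.731=48.503000; √(2b)=5.099020; u=(48.503000+1.084)/5.099020=9.724811, w=(48.503000−1.084)/5.099020=9.299631

0: u=9.724811 w=9.299631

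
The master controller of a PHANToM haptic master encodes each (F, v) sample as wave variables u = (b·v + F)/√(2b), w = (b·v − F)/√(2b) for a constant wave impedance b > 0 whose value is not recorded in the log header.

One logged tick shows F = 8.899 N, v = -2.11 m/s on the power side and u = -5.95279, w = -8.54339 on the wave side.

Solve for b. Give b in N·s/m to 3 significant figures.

u + w = -14.49618;  u + w = √(2b)·v, so √(2b) = -14.49618/(-2.11) = 6.87023.
b = (√(2b))²/2 = 47.20003/2 = 23.60001.
(Check via u − w = 2F/√(2b): u − w = 2.59060, 2F/√(2b) = 2.59060.)

b = 23.6 N·s/m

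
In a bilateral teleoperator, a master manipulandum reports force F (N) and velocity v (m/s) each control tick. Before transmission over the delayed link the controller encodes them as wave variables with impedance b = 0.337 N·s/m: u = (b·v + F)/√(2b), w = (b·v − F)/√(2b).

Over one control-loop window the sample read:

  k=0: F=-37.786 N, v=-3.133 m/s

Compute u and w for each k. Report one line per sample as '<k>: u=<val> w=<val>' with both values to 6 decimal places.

0: u=-47.311818 w=44.739703

k=0: b·v=0.337×(-3.133)=-1.055821; √(2b)=0.820975; u=(-1.055821+(-37.786))/0.820975=-47.311818, w=(-1.055821−(-37.786))/0.820975=44.739703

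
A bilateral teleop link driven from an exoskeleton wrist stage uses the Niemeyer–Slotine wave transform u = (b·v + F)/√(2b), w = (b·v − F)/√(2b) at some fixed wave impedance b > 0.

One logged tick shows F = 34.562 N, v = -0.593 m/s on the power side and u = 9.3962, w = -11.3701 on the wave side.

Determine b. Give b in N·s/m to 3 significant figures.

b = 5.54 N·s/m

u + w = -1.9739;  u + w = √(2b)·v, so √(2b) = -1.9739/(-0.593) = 3.3287.
b = (√(2b))²/2 = 11.0800/2 = 5.5400.
(Check via u − w = 2F/√(2b): u − w = 20.7663, 2F/√(2b) = 20.7663.)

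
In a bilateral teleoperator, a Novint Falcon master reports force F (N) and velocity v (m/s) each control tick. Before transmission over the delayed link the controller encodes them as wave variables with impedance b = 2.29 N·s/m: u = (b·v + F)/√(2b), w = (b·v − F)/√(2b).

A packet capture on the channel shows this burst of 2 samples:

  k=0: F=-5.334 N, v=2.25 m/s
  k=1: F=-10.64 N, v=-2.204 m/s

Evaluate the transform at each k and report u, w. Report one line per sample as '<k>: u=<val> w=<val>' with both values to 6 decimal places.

0: u=-0.084809 w=4.900020
1: u=-7.330128 w=2.613363

k=0: b·v=2.29×2.25=5.152500; √(2b)=2.140093; u=(5.152500+(-5.334))/2.140093=-0.084809, w=(5.152500−(-5.334))/2.140093=4.900020
k=1: b·v=2.29×(-2.204)=-5.047160; √(2b)=2.140093; u=(-5.047160+(-10.64))/2.140093=-7.330128, w=(-5.047160−(-10.64))/2.140093=2.613363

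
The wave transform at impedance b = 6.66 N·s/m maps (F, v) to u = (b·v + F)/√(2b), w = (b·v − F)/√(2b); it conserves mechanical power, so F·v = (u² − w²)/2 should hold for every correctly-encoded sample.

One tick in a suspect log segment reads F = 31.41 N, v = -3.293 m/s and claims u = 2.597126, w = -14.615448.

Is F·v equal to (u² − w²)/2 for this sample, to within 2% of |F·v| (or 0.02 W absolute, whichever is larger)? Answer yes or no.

F·v = 31.41×(-3.293) = -103.433130 W.
(u² − w²)/2 = (6.745063 − 213.611320)/2 = -103.433128 W.
|Δ| = 0.000002;  2% of max(1, |F·v|) = 2.068663.

yes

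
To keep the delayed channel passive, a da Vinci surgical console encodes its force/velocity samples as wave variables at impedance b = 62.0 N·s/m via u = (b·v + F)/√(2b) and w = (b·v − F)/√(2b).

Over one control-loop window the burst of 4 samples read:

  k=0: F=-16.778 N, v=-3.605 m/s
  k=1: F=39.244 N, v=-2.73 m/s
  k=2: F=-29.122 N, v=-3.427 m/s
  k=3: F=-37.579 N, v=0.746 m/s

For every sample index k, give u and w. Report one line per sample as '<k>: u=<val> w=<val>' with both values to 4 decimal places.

0: u=-21.5785 w=-18.5651
1: u=-11.6758 w=-18.7242
2: u=-21.6960 w=-16.4655
3: u=0.7789 w=7.5282

k=0: b·v=62.0×(-3.605)=-223.5100; √(2b)=11.1355; u=(-223.5100+(-16.778))/11.1355=-21.5785, w=(-223.5100−(-16.778))/11.1355=-18.5651
k=1: b·v=62.0×(-2.73)=-169.2600; √(2b)=11.1355; u=(-169.2600+39.244)/11.1355=-11.6758, w=(-169.2600−39.244)/11.1355=-18.7242
k=2: b·v=62.0×(-3.427)=-212.4740; √(2b)=11.1355; u=(-212.4740+(-29.122))/11.1355=-21.6960, w=(-212.4740−(-29.122))/11.1355=-16.4655
k=3: b·v=62.0×0.746=46.2520; √(2b)=11.1355; u=(46.2520+(-37.579))/11.1355=0.7789, w=(46.2520−(-37.579))/11.1355=7.5282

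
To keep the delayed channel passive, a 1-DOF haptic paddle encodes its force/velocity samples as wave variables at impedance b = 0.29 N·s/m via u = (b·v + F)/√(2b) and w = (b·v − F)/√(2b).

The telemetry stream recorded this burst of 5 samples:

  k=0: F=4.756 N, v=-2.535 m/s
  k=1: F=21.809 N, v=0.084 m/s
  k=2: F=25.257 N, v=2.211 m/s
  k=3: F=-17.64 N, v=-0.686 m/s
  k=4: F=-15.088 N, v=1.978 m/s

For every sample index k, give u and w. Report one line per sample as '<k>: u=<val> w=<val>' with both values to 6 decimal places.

k=0: b·v=0.29×(-2.535)=-0.735150; √(2b)=0.761577; u=(-0.735150+4.756)/0.761577=5.279635, w=(-0.735150−4.756)/0.761577=-7.210233
k=1: b·v=0.29×0.084=0.024360; √(2b)=0.761577; u=(0.024360+21.809)/0.761577=28.668606, w=(0.024360−21.809)/0.761577=-28.604634
k=2: b·v=0.29×2.211=0.641190; √(2b)=0.761577; u=(0.641190+25.257)/0.761577=34.005989, w=(0.641190−25.257)/0.761577=-32.322142
k=3: b·v=0.29×(-0.686)=-0.198940; √(2b)=0.761577; u=(-0.198940+(-17.64))/0.761577=-23.423676, w=(-0.198940−(-17.64))/0.761577=22.901234
k=4: b·v=0.29×1.978=0.573620; √(2b)=0.761577; u=(0.573620+(-15.088))/0.761577=-19.058315, w=(0.573620−(-15.088))/0.761577=20.564715

0: u=5.279635 w=-7.210233
1: u=28.668606 w=-28.604634
2: u=34.005989 w=-32.322142
3: u=-23.423676 w=22.901234
4: u=-19.058315 w=20.564715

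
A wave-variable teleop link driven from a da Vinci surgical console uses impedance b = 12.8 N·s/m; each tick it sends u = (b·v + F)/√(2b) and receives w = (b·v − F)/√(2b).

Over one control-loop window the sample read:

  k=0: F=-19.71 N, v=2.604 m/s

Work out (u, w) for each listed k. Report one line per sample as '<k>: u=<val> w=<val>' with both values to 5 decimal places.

0: u=2.69213 w=10.48319

k=0: b·v=12.8×2.604=33.33120; √(2b)=5.05964; u=(33.33120+(-19.71))/5.05964=2.69213, w=(33.33120−(-19.71))/5.05964=10.48319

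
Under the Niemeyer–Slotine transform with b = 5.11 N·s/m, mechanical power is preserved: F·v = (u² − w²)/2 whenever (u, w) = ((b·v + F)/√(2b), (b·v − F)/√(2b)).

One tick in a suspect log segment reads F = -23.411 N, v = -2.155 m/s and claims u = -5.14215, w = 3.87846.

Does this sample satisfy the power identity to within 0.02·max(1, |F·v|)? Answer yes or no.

F·v = (-23.411)×(-2.155) = 50.45070 W.
(u² − w²)/2 = (26.44171 − 15.04245)/2 = 5.69963 W.
|Δ| = 44.75108;  2% of max(1, |F·v|) = 1.00901.

no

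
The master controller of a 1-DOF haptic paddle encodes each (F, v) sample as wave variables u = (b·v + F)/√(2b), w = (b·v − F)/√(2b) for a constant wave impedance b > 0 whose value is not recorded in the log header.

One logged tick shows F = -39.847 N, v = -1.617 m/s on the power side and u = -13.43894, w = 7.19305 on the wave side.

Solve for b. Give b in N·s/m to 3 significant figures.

b = 7.46 N·s/m

u + w = -6.2459;  u + w = √(2b)·v, so √(2b) = -6.2459/(-1.617) = 3.8626.
b = (√(2b))²/2 = 14.9200/2 = 7.4600.
(Check via u − w = 2F/√(2b): u − w = -20.6320, 2F/√(2b) = -20.6320.)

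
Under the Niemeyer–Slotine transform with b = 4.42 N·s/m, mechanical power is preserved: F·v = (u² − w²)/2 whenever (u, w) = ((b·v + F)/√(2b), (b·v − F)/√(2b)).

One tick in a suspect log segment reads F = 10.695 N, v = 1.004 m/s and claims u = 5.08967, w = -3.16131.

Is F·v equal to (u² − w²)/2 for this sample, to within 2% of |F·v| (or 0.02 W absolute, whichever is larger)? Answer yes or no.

F·v = 10.695×1.004 = 10.73778 W.
(u² − w²)/2 = (25.90474 − 9.99388)/2 = 7.95543 W.
|Δ| = 2.78235;  2% of max(1, |F·v|) = 0.21476.

no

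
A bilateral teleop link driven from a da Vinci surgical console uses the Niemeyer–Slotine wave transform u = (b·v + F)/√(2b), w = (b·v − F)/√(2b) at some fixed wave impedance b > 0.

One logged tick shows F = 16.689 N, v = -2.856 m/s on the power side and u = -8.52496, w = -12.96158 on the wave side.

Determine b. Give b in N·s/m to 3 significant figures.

u + w = -21.4865;  u + w = √(2b)·v, so √(2b) = -21.4865/(-2.856) = 7.5233.
b = (√(2b))²/2 = 56.6000/2 = 28.3000.
(Check via u − w = 2F/√(2b): u − w = 4.4366, 2F/√(2b) = 4.4366.)

b = 28.3 N·s/m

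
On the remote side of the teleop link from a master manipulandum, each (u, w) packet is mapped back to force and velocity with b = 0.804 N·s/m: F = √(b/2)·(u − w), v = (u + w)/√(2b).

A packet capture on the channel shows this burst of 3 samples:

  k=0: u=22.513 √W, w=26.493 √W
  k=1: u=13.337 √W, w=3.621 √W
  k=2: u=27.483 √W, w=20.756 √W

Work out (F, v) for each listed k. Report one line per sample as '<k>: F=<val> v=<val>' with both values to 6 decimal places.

k=0: u−w=-3.980000, u+w=49.006000; √(b/2)=0.634035, √(2b)=1.268069; F=0.634035×(-3.98)=-2.523458, v=49.006000/1.268069=38.646150
k=1: u−w=9.716000, u+w=16.958000; √(b/2)=0.634035, √(2b)=1.268069; F=0.634035×9.716=6.160281, v=16.958000/1.268069=13.373085
k=2: u−w=6.727000, u+w=48.239000; √(b/2)=0.634035, √(2b)=1.268069; F=0.634035×6.727=4.265151, v=48.239000/1.268069=38.041293

0: F=-2.523458 v=38.646150
1: F=6.160281 v=13.373085
2: F=4.265151 v=38.041293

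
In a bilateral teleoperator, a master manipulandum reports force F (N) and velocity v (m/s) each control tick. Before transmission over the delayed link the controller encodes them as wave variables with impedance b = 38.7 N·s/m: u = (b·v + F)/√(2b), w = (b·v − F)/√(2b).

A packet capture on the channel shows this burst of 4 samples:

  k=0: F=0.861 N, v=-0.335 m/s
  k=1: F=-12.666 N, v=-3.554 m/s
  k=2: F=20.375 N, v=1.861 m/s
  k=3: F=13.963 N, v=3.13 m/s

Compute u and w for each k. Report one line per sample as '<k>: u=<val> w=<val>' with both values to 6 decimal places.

0: u=-1.375753 w=-1.571485
1: u=-17.073251 w=-14.193871
2: u=10.502224 w=5.870346
3: u=15.355557 w=12.181328

k=0: b·v=38.7×(-0.335)=-12.964500; √(2b)=8.797727; u=(-12.964500+0.861)/8.797727=-1.375753, w=(-12.964500−0.861)/8.797727=-1.571485
k=1: b·v=38.7×(-3.554)=-137.539800; √(2b)=8.797727; u=(-137.539800+(-12.666))/8.797727=-17.073251, w=(-137.539800−(-12.666))/8.797727=-14.193871
k=2: b·v=38.7×1.861=72.020700; √(2b)=8.797727; u=(72.020700+20.375)/8.797727=10.502224, w=(72.020700−20.375)/8.797727=5.870346
k=3: b·v=38.7×3.13=121.131000; √(2b)=8.797727; u=(121.131000+13.963)/8.797727=15.355557, w=(121.131000−13.963)/8.797727=12.181328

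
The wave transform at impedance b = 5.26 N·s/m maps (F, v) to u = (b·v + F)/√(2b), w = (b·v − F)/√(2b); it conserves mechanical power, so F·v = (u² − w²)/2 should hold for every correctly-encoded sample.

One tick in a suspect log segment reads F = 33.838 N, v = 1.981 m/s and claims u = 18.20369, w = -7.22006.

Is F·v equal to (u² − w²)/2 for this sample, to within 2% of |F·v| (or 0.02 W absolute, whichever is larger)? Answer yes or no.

F·v = 33.838×1.981 = 67.0331 W.
(u² − w²)/2 = (331.3743 − 52.1293)/2 = 139.6225 W.
|Δ| = 72.5895;  2% of max(1, |F·v|) = 1.3407.

no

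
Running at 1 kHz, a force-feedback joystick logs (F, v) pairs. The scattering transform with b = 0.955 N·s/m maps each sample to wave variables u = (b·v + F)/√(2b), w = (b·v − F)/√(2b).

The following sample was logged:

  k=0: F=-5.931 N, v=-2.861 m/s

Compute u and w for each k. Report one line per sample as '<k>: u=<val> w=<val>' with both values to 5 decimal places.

0: u=-6.26851 w=2.31453

k=0: b·v=0.955×(-2.861)=-2.73225; √(2b)=1.38203; u=(-2.73225+(-5.931))/1.38203=-6.26851, w=(-2.73225−(-5.931))/1.38203=2.31453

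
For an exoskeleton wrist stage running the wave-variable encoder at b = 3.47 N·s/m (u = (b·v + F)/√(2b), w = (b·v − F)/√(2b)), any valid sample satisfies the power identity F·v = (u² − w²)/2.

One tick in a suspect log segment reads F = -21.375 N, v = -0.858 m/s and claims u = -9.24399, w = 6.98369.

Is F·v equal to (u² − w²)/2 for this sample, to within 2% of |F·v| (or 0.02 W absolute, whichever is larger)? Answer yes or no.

F·v = (-21.375)×(-0.858) = 18.3397 W.
(u² − w²)/2 = (85.4514 − 48.7719)/2 = 18.3397 W.
|Δ| = 0.0000;  2% of max(1, |F·v|) = 0.3668.

yes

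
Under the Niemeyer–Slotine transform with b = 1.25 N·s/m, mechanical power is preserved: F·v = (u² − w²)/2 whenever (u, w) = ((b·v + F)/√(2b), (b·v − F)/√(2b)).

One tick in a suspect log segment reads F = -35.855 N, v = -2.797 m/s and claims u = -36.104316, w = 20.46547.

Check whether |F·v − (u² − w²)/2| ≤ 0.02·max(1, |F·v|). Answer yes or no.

no

F·v = (-35.855)×(-2.797) = 100.286435 W.
(u² − w²)/2 = (1303.521634 − 418.835462)/2 = 442.343086 W.
|Δ| = 342.056651;  2% of max(1, |F·v|) = 2.005729.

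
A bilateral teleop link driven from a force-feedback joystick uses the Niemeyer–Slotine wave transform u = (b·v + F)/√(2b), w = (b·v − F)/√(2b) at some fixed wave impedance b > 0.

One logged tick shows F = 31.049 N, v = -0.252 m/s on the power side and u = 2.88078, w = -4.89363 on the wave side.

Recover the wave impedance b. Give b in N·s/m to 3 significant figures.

b = 31.9 N·s/m

u + w = -2.0128;  u + w = √(2b)·v, so √(2b) = -2.0128/(-0.252) = 7.9875.
b = (√(2b))²/2 = 63.8002/2 = 31.9001.
(Check via u − w = 2F/√(2b): u − w = 7.7744, 2F/√(2b) = 7.7744.)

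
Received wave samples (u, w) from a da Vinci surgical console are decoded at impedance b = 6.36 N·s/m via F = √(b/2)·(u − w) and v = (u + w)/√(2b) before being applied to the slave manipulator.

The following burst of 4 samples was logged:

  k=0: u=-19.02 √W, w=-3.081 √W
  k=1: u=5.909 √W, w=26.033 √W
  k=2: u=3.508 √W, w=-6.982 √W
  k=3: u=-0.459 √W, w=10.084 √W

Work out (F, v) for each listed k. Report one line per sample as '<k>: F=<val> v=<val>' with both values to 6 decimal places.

k=0: u−w=-15.939000, u+w=-22.101000; √(b/2)=1.783255, √(2b)=3.566511; F=1.783255×(-15.939)=-28.423309, v=-22.101000/3.566511=-6.196813
k=1: u−w=-20.124000, u+w=31.942000; √(b/2)=1.783255, √(2b)=3.566511; F=1.783255×(-20.124)=-35.886233, v=31.942000/3.566511=8.956092
k=2: u−w=10.490000, u+w=-3.474000; √(b/2)=1.783255, √(2b)=3.566511; F=1.783255×10.49=18.706350, v=-3.474000/3.566511=-0.974061
k=3: u−w=-10.543000, u+w=9.625000; √(b/2)=1.783255, √(2b)=3.566511; F=1.783255×(-10.543)=-18.800862, v=9.625000/3.566511=2.698716

0: F=-28.423309 v=-6.196813
1: F=-35.886233 v=8.956092
2: F=18.706350 v=-0.974061
3: F=-18.800862 v=2.698716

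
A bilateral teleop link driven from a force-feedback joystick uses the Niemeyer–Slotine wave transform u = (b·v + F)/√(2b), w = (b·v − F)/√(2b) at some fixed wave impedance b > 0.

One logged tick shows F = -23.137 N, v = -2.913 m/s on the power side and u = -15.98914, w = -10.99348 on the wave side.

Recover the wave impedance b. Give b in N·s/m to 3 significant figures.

b = 42.9 N·s/m

u + w = -26.9826;  u + w = √(2b)·v, so √(2b) = -26.9826/(-2.913) = 9.2628.
b = (√(2b))²/2 = 85.8000/2 = 42.9000.
(Check via u − w = 2F/√(2b): u − w = -4.9957, 2F/√(2b) = -4.9957.)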